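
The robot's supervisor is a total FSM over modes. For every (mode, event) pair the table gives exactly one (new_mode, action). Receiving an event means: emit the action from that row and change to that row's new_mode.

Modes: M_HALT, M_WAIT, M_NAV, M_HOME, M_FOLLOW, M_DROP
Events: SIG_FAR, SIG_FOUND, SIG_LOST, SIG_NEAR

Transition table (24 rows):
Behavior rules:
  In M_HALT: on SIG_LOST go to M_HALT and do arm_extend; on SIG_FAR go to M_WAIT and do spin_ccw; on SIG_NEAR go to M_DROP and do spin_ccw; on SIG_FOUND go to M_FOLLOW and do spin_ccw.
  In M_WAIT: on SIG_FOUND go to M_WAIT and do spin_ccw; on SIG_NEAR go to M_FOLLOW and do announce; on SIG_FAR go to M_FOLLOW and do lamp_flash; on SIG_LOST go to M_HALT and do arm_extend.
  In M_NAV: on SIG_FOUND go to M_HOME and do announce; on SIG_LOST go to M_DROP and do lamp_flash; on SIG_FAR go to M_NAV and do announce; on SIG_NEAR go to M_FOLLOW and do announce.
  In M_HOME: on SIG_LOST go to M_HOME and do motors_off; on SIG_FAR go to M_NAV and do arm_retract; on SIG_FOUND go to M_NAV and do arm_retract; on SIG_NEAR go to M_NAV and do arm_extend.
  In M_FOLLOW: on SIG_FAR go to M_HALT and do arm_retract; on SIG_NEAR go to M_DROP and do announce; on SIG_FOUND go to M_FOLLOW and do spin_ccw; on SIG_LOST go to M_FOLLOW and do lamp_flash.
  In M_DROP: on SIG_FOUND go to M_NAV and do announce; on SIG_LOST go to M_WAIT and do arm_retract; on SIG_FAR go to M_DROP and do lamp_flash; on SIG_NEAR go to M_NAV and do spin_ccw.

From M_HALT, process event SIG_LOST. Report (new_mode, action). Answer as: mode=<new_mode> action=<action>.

current mode = M_HALT; filter table to that mode:
  (M_HALT, SIG_LOST) → (M_HALT, arm_extend)  ← event matches
  (M_HALT, SIG_FAR) → (M_WAIT, spin_ccw)
  (M_HALT, SIG_NEAR) → (M_DROP, spin_ccw)
  (M_HALT, SIG_FOUND) → (M_FOLLOW, spin_ccw)
event = SIG_LOST selects (M_HALT, arm_extend)

mode=M_HALT action=arm_extend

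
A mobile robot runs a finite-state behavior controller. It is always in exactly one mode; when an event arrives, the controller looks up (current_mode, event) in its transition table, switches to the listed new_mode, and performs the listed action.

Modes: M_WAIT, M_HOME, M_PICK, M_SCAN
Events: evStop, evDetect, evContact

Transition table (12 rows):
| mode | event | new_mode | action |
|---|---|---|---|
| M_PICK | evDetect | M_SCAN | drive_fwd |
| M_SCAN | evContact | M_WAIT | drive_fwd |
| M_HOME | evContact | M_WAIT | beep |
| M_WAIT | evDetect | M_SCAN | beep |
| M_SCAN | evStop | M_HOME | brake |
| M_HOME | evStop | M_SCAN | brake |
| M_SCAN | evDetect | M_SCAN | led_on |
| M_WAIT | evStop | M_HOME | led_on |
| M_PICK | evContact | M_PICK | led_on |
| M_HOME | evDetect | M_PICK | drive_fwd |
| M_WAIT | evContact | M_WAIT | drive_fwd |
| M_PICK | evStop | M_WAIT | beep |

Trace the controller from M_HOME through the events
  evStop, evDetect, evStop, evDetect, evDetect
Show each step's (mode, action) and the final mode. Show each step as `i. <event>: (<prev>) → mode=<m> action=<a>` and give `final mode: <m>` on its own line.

1. evStop: (M_HOME) → mode=M_SCAN action=brake
2. evDetect: (M_SCAN) → mode=M_SCAN action=led_on
3. evStop: (M_SCAN) → mode=M_HOME action=brake
4. evDetect: (M_HOME) → mode=M_PICK action=drive_fwd
5. evDetect: (M_PICK) → mode=M_SCAN action=drive_fwd

final mode: M_SCAN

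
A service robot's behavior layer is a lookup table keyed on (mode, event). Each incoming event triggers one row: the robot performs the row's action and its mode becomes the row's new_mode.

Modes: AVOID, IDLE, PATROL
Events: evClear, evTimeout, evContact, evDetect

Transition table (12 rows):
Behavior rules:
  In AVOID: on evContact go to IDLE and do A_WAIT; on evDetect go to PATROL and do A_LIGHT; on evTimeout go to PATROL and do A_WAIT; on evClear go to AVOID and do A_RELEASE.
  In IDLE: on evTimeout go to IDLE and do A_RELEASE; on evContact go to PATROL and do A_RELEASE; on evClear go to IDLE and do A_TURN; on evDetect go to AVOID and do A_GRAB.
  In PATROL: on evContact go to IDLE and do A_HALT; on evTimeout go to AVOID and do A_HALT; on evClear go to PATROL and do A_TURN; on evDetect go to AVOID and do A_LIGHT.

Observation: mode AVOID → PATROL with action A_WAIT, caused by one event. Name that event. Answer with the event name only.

try evClear: (AVOID, evClear) → (AVOID, A_RELEASE)
try evTimeout: (AVOID, evTimeout) → (PATROL, A_WAIT)  ← matches
try evContact: (AVOID, evContact) → (IDLE, A_WAIT)
try evDetect: (AVOID, evDetect) → (PATROL, A_LIGHT)

evTimeout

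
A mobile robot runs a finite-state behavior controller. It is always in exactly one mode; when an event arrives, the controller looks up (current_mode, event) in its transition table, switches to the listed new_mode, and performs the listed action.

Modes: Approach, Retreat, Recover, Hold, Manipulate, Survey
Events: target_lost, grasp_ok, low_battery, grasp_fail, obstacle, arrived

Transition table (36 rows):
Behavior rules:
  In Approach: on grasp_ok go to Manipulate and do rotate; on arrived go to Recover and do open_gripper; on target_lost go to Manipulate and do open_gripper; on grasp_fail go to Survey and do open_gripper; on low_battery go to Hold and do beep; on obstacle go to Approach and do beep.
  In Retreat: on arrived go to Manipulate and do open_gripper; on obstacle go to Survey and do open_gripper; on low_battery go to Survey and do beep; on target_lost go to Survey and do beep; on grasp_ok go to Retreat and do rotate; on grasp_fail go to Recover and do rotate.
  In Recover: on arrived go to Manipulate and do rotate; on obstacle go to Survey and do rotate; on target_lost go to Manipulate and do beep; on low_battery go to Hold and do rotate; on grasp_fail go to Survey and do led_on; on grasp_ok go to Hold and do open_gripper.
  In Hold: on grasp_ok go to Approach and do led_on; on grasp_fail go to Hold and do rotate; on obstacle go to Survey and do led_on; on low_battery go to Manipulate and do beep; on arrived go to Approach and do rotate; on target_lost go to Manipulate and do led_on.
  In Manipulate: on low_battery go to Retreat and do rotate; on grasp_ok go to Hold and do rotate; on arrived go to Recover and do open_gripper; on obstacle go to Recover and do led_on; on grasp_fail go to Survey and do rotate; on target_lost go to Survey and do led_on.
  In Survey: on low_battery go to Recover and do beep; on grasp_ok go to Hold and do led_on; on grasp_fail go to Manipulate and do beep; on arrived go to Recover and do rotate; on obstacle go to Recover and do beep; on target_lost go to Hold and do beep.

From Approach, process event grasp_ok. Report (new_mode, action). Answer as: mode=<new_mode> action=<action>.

mode=Manipulate action=rotate

current mode = Approach; filter table to that mode:
  (Approach, grasp_ok) → (Manipulate, rotate)  ← event matches
  (Approach, arrived) → (Recover, open_gripper)
  (Approach, target_lost) → (Manipulate, open_gripper)
  (Approach, grasp_fail) → (Survey, open_gripper)
  (Approach, low_battery) → (Hold, beep)
  (Approach, obstacle) → (Approach, beep)
event = grasp_ok selects (Manipulate, rotate)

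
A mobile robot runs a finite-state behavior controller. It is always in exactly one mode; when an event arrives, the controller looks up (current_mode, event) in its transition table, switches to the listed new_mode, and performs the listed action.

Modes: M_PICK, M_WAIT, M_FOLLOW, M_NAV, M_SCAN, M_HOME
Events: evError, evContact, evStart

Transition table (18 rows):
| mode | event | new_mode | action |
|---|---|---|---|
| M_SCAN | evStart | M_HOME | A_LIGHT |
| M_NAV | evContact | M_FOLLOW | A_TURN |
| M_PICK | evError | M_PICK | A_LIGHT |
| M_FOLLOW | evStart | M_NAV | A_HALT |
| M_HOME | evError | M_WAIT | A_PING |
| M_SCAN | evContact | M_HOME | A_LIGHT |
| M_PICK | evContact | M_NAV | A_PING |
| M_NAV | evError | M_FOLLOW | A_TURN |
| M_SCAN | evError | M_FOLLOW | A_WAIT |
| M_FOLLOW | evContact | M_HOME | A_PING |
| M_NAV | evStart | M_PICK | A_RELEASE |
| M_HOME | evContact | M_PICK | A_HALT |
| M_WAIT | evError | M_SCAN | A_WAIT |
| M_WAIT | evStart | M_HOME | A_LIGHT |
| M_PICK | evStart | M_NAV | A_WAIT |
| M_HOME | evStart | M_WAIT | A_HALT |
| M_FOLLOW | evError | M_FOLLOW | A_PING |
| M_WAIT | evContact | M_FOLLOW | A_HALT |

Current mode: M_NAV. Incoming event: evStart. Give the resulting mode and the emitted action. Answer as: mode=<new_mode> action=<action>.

mode=M_PICK action=A_RELEASE

current mode = M_NAV; filter table to that mode:
  (M_NAV, evContact) → (M_FOLLOW, A_TURN)
  (M_NAV, evError) → (M_FOLLOW, A_TURN)
  (M_NAV, evStart) → (M_PICK, A_RELEASE)  ← event matches
event = evStart selects (M_PICK, A_RELEASE)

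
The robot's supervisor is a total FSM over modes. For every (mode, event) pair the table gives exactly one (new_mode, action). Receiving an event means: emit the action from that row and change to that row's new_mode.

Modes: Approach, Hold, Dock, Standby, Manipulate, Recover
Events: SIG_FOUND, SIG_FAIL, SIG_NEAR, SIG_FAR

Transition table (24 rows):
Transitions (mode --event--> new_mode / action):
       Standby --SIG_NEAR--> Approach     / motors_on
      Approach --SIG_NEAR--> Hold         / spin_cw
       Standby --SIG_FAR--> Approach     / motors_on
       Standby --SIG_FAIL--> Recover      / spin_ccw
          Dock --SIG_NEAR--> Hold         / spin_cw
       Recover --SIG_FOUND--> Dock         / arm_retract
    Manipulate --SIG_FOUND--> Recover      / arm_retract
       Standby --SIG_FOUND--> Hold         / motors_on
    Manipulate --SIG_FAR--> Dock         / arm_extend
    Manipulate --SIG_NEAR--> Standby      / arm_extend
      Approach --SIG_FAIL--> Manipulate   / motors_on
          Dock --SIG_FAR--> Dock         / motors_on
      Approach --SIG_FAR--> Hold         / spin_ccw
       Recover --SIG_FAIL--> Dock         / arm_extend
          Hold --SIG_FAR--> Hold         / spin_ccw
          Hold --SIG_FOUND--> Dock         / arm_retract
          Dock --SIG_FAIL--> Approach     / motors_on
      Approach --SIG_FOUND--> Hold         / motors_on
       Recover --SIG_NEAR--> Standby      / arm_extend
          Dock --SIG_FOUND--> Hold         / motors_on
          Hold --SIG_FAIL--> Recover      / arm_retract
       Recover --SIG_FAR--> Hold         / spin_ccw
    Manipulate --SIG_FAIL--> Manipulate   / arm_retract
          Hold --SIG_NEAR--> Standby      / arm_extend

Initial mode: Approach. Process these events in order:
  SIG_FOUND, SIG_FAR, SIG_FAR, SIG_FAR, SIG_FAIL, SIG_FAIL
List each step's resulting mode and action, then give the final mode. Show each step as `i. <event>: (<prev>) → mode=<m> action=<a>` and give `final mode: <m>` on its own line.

1. SIG_FOUND: (Approach) → mode=Hold action=motors_on
2. SIG_FAR: (Hold) → mode=Hold action=spin_ccw
3. SIG_FAR: (Hold) → mode=Hold action=spin_ccw
4. SIG_FAR: (Hold) → mode=Hold action=spin_ccw
5. SIG_FAIL: (Hold) → mode=Recover action=arm_retract
6. SIG_FAIL: (Recover) → mode=Dock action=arm_extend

final mode: Dock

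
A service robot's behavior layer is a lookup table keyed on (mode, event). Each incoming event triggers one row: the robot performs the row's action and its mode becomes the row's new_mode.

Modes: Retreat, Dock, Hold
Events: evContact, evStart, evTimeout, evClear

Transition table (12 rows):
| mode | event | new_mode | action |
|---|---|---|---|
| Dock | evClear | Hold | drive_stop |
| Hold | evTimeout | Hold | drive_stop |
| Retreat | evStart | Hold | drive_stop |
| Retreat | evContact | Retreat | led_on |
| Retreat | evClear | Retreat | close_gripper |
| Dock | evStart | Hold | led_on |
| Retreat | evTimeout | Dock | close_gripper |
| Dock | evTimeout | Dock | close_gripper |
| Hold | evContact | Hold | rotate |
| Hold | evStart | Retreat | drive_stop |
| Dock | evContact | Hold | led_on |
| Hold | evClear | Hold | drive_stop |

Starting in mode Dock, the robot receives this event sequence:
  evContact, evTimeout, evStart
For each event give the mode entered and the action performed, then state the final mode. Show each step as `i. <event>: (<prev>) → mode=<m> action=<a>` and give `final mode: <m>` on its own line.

1. evContact: (Dock) → mode=Hold action=led_on
2. evTimeout: (Hold) → mode=Hold action=drive_stop
3. evStart: (Hold) → mode=Retreat action=drive_stop

final mode: Retreat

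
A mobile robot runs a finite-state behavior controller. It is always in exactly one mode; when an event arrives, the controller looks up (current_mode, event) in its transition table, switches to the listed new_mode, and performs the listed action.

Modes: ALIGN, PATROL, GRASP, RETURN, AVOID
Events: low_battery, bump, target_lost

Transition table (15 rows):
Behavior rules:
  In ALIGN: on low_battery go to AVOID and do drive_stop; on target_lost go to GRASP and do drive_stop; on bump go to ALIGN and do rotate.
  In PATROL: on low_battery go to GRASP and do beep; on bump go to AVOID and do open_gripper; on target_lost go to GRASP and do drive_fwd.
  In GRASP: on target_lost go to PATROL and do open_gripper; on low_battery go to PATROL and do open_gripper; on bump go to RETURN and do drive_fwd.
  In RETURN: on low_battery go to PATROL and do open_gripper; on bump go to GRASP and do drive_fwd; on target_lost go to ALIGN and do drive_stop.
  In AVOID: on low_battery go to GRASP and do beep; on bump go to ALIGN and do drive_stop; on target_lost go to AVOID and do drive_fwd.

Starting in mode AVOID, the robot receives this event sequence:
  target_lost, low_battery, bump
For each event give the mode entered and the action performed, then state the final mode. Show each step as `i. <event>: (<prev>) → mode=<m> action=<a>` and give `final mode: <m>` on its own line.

1. target_lost: (AVOID) → mode=AVOID action=drive_fwd
2. low_battery: (AVOID) → mode=GRASP action=beep
3. bump: (GRASP) → mode=RETURN action=drive_fwd

final mode: RETURN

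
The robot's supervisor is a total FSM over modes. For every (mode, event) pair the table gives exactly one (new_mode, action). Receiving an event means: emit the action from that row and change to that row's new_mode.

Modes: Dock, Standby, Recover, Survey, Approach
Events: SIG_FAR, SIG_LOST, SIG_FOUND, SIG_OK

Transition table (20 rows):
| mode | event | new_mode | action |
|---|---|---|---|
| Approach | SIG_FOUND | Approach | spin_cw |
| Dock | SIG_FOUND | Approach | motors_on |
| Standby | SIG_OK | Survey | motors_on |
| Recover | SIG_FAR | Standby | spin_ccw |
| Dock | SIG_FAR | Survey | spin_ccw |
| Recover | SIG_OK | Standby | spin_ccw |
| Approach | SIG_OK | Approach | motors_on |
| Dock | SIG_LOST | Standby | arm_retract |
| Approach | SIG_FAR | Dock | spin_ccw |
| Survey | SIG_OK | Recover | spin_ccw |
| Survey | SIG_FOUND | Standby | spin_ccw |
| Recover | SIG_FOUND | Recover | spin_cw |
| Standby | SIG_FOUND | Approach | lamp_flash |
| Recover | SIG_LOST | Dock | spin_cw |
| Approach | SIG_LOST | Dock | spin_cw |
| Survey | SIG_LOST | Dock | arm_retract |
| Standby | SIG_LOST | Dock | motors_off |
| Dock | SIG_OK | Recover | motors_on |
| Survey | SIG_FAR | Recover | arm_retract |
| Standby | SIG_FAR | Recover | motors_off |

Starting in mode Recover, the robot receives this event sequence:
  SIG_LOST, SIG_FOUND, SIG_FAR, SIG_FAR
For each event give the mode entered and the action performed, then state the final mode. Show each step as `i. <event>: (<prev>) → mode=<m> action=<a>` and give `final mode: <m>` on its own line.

1. SIG_LOST: (Recover) → mode=Dock action=spin_cw
2. SIG_FOUND: (Dock) → mode=Approach action=motors_on
3. SIG_FAR: (Approach) → mode=Dock action=spin_ccw
4. SIG_FAR: (Dock) → mode=Survey action=spin_ccw

final mode: Survey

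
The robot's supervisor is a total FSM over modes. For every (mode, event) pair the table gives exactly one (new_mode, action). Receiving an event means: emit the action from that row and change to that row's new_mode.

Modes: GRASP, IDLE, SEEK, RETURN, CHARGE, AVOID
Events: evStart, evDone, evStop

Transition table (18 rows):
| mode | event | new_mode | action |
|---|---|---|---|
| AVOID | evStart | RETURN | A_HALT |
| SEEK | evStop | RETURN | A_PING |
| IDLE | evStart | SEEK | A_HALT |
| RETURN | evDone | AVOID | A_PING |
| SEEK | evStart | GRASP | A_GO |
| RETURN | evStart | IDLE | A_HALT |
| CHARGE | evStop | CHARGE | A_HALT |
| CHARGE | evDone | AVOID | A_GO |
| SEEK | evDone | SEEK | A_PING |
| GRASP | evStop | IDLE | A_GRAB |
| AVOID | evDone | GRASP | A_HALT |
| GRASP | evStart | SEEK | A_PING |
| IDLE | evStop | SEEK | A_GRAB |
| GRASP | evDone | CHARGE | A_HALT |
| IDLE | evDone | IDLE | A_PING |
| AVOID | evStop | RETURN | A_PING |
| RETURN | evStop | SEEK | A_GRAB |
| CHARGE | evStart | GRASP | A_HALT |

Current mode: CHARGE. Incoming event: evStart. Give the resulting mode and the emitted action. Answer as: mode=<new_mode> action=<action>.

current mode = CHARGE; filter table to that mode:
  (CHARGE, evStop) → (CHARGE, A_HALT)
  (CHARGE, evDone) → (AVOID, A_GO)
  (CHARGE, evStart) → (GRASP, A_HALT)  ← event matches
event = evStart selects (GRASP, A_HALT)

mode=GRASP action=A_HALT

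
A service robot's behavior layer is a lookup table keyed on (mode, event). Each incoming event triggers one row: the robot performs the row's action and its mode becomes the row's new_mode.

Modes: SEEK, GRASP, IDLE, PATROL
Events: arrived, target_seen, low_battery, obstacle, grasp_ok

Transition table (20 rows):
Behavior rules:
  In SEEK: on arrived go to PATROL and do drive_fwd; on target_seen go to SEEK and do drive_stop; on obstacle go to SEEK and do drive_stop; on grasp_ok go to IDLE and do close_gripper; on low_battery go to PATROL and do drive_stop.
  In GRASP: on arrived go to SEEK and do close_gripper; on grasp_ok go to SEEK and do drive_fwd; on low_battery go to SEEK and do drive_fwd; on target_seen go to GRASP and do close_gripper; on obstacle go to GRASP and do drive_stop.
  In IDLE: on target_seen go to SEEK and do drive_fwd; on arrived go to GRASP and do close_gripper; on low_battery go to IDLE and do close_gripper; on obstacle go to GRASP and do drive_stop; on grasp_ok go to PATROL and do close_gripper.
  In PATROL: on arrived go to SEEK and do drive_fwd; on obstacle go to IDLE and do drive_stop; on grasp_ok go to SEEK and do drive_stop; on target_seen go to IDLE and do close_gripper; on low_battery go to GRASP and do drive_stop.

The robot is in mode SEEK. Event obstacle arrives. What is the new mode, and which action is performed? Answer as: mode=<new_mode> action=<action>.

current mode = SEEK; filter table to that mode:
  (SEEK, arrived) → (PATROL, drive_fwd)
  (SEEK, target_seen) → (SEEK, drive_stop)
  (SEEK, obstacle) → (SEEK, drive_stop)  ← event matches
  (SEEK, grasp_ok) → (IDLE, close_gripper)
  (SEEK, low_battery) → (PATROL, drive_stop)
event = obstacle selects (SEEK, drive_stop)

mode=SEEK action=drive_stop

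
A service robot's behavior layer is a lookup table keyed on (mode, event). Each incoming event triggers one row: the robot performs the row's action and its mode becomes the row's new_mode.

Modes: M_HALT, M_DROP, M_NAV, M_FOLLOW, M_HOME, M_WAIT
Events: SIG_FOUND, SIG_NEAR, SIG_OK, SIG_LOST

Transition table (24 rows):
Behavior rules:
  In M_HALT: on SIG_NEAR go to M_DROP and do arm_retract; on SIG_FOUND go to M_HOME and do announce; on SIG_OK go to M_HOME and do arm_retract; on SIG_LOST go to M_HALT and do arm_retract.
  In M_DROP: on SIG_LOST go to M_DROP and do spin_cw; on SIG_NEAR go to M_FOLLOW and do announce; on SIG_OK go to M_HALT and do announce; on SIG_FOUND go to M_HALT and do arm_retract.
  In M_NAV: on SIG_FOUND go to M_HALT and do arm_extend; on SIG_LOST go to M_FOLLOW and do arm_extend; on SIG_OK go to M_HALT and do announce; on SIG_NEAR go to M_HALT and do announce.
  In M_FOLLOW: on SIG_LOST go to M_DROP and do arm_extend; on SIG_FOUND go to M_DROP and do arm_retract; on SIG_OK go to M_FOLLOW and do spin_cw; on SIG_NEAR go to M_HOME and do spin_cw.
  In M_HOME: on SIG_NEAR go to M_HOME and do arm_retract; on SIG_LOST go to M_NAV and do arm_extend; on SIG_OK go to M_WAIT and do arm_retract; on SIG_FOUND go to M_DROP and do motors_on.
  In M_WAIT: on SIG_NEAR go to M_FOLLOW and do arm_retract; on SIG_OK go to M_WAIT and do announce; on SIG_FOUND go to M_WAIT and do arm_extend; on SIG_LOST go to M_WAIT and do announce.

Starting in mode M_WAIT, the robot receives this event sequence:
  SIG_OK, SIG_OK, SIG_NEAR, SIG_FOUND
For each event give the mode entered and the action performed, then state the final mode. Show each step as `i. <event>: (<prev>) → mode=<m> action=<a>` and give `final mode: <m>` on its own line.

1. SIG_OK: (M_WAIT) → mode=M_WAIT action=announce
2. SIG_OK: (M_WAIT) → mode=M_WAIT action=announce
3. SIG_NEAR: (M_WAIT) → mode=M_FOLLOW action=arm_retract
4. SIG_FOUND: (M_FOLLOW) → mode=M_DROP action=arm_retract

final mode: M_DROP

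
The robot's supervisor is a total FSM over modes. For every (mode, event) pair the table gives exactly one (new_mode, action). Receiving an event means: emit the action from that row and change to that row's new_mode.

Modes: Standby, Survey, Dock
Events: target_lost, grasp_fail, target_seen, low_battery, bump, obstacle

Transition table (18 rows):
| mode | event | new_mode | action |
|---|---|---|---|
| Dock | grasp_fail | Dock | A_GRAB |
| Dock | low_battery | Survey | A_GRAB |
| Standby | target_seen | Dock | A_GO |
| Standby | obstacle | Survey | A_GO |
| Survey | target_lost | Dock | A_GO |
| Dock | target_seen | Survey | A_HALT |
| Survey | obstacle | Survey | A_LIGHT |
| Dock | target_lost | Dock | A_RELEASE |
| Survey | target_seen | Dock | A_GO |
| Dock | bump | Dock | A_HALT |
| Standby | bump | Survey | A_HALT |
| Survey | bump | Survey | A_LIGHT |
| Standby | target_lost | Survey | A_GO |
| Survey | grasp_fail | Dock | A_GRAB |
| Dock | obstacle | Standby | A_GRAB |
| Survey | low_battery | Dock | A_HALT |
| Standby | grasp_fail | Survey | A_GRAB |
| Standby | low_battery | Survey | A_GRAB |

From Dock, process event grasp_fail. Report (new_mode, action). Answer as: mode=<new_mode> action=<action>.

mode=Dock action=A_GRAB

current mode = Dock; filter table to that mode:
  (Dock, grasp_fail) → (Dock, A_GRAB)  ← event matches
  (Dock, low_battery) → (Survey, A_GRAB)
  (Dock, target_seen) → (Survey, A_HALT)
  (Dock, target_lost) → (Dock, A_RELEASE)
  (Dock, bump) → (Dock, A_HALT)
  (Dock, obstacle) → (Standby, A_GRAB)
event = grasp_fail selects (Dock, A_GRAB)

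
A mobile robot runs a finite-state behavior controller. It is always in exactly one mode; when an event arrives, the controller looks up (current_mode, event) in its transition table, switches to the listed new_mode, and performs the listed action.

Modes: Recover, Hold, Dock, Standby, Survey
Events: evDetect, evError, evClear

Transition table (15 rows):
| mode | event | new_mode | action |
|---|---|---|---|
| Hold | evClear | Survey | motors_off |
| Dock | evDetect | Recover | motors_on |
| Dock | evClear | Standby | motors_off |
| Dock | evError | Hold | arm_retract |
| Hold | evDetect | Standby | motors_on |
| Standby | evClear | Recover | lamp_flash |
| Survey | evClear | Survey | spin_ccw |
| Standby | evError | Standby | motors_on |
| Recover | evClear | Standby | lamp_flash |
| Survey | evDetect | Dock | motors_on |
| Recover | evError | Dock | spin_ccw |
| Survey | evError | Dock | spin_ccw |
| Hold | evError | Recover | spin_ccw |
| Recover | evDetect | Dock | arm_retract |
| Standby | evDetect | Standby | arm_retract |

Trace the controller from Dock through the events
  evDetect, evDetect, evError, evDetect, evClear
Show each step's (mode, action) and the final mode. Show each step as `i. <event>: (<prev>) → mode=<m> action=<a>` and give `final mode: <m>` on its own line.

1. evDetect: (Dock) → mode=Recover action=motors_on
2. evDetect: (Recover) → mode=Dock action=arm_retract
3. evError: (Dock) → mode=Hold action=arm_retract
4. evDetect: (Hold) → mode=Standby action=motors_on
5. evClear: (Standby) → mode=Recover action=lamp_flash

final mode: Recover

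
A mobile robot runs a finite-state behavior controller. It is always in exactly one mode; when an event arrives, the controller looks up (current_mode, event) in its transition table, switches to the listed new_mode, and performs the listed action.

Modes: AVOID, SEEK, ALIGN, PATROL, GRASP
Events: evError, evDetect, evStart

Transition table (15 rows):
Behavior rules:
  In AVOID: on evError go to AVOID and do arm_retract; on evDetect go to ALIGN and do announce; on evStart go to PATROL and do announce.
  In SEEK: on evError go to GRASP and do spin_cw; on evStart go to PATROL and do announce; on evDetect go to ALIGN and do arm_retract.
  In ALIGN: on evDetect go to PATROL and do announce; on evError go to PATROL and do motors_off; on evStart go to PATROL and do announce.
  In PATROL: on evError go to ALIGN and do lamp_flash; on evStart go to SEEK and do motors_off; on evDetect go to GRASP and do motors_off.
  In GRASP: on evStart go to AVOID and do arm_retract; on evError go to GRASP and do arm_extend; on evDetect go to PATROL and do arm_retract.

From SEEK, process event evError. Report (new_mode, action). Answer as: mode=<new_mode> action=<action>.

current mode = SEEK; filter table to that mode:
  (SEEK, evError) → (GRASP, spin_cw)  ← event matches
  (SEEK, evStart) → (PATROL, announce)
  (SEEK, evDetect) → (ALIGN, arm_retract)
event = evError selects (GRASP, spin_cw)

mode=GRASP action=spin_cw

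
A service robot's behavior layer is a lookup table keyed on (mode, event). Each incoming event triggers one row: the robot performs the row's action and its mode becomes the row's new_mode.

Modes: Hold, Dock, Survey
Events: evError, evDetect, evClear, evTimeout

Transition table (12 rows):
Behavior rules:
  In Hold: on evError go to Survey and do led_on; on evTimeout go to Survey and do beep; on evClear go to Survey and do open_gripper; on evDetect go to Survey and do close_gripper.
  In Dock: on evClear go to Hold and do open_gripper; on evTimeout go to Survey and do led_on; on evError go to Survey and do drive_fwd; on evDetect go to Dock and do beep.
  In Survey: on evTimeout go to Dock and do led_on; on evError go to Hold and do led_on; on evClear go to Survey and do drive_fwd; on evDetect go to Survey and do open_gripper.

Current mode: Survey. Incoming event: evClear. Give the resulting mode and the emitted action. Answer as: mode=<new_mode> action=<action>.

mode=Survey action=drive_fwd

current mode = Survey; filter table to that mode:
  (Survey, evTimeout) → (Dock, led_on)
  (Survey, evError) → (Hold, led_on)
  (Survey, evClear) → (Survey, drive_fwd)  ← event matches
  (Survey, evDetect) → (Survey, open_gripper)
event = evClear selects (Survey, drive_fwd)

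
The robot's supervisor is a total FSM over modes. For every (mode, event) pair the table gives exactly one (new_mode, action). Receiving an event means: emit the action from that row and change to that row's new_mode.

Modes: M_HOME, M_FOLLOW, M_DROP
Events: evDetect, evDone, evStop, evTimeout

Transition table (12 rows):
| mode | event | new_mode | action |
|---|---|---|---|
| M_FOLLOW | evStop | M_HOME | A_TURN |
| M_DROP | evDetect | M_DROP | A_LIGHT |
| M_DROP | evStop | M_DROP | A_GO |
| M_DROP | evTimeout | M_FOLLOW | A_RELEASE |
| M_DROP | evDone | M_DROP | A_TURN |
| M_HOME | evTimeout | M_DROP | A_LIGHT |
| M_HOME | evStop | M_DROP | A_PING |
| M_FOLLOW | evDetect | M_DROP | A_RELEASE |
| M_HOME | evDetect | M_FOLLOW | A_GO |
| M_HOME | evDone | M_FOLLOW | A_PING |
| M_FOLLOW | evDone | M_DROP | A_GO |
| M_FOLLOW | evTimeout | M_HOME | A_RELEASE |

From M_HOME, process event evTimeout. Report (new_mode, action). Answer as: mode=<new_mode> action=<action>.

mode=M_DROP action=A_LIGHT

current mode = M_HOME; filter table to that mode:
  (M_HOME, evTimeout) → (M_DROP, A_LIGHT)  ← event matches
  (M_HOME, evStop) → (M_DROP, A_PING)
  (M_HOME, evDetect) → (M_FOLLOW, A_GO)
  (M_HOME, evDone) → (M_FOLLOW, A_PING)
event = evTimeout selects (M_DROP, A_LIGHT)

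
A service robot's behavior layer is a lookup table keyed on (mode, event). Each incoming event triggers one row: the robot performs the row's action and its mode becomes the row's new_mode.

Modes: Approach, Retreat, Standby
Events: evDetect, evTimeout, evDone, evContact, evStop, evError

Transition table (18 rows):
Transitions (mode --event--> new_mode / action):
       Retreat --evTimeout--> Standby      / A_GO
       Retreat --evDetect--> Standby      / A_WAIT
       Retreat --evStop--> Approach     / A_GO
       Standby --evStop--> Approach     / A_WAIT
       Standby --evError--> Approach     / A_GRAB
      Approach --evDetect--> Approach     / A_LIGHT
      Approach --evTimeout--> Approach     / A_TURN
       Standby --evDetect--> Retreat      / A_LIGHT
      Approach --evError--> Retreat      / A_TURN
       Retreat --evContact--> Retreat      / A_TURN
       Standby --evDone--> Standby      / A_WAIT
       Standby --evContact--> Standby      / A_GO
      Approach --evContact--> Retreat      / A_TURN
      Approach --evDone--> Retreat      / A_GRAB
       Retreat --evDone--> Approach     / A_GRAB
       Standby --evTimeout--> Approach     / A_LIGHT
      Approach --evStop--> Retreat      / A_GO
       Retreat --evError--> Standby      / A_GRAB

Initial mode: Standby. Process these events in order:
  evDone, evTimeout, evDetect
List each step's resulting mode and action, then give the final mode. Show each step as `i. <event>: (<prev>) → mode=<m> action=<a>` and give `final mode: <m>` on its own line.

final mode: Approach

1. evDone: (Standby) → mode=Standby action=A_WAIT
2. evTimeout: (Standby) → mode=Approach action=A_LIGHT
3. evDetect: (Approach) → mode=Approach action=A_LIGHT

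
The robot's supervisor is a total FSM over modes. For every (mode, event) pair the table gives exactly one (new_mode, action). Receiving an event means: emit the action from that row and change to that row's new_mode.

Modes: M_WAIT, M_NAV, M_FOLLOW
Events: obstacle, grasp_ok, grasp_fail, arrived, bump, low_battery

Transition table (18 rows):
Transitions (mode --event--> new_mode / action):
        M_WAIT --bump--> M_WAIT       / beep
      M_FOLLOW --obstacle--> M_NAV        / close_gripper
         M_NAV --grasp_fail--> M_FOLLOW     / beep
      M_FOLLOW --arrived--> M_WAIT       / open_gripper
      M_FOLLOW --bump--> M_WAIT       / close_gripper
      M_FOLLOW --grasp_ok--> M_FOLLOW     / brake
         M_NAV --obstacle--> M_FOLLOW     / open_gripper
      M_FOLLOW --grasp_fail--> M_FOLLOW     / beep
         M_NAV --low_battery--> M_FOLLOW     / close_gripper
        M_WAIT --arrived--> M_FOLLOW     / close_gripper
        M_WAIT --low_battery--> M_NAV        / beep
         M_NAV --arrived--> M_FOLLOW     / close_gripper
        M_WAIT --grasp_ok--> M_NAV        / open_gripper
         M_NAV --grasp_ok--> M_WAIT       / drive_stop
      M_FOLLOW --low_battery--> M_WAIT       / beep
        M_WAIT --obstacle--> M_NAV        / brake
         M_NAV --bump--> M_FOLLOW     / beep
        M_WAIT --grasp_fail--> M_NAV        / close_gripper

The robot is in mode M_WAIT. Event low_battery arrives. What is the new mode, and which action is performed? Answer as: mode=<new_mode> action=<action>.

mode=M_NAV action=beep

current mode = M_WAIT; filter table to that mode:
  (M_WAIT, bump) → (M_WAIT, beep)
  (M_WAIT, arrived) → (M_FOLLOW, close_gripper)
  (M_WAIT, low_battery) → (M_NAV, beep)  ← event matches
  (M_WAIT, grasp_ok) → (M_NAV, open_gripper)
  (M_WAIT, obstacle) → (M_NAV, brake)
  (M_WAIT, grasp_fail) → (M_NAV, close_gripper)
event = low_battery selects (M_NAV, beep)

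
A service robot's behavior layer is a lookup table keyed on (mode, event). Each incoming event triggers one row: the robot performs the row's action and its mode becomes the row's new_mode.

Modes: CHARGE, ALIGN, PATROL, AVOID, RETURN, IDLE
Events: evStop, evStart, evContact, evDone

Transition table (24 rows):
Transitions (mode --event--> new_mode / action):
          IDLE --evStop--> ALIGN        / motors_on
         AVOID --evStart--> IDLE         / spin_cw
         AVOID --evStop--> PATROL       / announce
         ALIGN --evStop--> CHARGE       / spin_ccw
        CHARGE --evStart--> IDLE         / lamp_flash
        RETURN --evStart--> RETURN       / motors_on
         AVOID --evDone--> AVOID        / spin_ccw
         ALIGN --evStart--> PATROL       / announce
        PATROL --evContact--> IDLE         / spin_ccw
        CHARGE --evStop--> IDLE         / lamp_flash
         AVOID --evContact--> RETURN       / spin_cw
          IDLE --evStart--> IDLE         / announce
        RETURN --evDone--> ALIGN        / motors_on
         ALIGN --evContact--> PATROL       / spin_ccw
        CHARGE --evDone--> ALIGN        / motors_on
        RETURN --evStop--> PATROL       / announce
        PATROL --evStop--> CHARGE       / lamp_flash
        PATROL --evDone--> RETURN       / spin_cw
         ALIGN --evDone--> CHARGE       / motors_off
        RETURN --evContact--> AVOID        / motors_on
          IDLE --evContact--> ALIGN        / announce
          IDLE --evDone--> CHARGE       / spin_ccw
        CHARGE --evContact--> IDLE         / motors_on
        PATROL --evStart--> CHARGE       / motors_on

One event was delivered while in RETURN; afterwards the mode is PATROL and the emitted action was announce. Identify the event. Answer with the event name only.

evStop

try evStop: (RETURN, evStop) → (PATROL, announce)  ← matches
try evStart: (RETURN, evStart) → (RETURN, motors_on)
try evContact: (RETURN, evContact) → (AVOID, motors_on)
try evDone: (RETURN, evDone) → (ALIGN, motors_on)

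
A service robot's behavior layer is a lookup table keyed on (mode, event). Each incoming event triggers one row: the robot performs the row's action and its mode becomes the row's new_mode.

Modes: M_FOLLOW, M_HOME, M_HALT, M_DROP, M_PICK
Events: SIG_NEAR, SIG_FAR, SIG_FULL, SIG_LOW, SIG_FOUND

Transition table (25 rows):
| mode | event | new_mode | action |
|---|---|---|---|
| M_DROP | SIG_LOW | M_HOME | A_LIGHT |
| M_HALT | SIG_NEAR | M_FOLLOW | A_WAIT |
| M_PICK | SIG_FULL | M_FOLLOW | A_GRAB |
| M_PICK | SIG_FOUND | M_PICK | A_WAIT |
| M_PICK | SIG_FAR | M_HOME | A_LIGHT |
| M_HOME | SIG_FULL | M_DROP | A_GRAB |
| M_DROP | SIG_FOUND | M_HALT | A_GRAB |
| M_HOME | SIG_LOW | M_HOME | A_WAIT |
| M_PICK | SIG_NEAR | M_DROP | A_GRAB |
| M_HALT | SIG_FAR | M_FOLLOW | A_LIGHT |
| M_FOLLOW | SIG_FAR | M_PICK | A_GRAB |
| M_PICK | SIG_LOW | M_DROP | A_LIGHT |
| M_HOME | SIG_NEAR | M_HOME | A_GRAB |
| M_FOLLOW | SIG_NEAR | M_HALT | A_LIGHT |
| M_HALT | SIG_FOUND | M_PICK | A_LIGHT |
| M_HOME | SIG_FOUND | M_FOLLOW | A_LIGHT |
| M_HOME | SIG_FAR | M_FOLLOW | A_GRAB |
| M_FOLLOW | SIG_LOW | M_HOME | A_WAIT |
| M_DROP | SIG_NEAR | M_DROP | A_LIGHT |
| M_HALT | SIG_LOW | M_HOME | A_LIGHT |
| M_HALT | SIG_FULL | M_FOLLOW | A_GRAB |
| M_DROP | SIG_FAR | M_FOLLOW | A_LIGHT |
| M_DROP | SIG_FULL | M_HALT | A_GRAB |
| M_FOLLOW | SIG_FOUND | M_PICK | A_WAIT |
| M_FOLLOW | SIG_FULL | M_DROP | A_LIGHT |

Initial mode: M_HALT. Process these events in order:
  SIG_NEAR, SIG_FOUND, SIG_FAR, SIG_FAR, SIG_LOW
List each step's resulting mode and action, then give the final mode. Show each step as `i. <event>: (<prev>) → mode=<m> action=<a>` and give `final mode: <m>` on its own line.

final mode: M_HOME

1. SIG_NEAR: (M_HALT) → mode=M_FOLLOW action=A_WAIT
2. SIG_FOUND: (M_FOLLOW) → mode=M_PICK action=A_WAIT
3. SIG_FAR: (M_PICK) → mode=M_HOME action=A_LIGHT
4. SIG_FAR: (M_HOME) → mode=M_FOLLOW action=A_GRAB
5. SIG_LOW: (M_FOLLOW) → mode=M_HOME action=A_WAIT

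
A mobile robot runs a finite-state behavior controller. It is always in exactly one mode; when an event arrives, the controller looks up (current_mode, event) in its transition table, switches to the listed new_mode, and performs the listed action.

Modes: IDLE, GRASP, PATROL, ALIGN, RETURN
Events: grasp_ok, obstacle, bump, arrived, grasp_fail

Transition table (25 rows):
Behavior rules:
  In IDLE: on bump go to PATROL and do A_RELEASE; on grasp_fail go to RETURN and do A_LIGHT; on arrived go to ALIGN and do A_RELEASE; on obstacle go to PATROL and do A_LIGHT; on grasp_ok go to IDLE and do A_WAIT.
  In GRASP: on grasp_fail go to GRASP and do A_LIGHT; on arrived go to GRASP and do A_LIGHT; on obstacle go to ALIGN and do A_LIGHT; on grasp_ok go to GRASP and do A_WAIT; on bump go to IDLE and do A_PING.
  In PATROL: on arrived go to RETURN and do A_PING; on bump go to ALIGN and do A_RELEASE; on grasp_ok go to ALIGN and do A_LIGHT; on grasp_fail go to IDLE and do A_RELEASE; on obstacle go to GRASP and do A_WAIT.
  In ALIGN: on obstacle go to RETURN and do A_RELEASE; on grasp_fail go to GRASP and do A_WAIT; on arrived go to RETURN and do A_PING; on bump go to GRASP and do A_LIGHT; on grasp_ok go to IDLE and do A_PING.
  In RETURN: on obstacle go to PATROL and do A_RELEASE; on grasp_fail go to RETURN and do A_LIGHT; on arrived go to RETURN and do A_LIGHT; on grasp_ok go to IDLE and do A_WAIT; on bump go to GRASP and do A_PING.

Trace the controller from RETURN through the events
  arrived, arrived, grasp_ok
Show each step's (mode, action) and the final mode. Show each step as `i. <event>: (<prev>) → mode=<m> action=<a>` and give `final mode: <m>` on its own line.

final mode: IDLE

1. arrived: (RETURN) → mode=RETURN action=A_LIGHT
2. arrived: (RETURN) → mode=RETURN action=A_LIGHT
3. grasp_ok: (RETURN) → mode=IDLE action=A_WAIT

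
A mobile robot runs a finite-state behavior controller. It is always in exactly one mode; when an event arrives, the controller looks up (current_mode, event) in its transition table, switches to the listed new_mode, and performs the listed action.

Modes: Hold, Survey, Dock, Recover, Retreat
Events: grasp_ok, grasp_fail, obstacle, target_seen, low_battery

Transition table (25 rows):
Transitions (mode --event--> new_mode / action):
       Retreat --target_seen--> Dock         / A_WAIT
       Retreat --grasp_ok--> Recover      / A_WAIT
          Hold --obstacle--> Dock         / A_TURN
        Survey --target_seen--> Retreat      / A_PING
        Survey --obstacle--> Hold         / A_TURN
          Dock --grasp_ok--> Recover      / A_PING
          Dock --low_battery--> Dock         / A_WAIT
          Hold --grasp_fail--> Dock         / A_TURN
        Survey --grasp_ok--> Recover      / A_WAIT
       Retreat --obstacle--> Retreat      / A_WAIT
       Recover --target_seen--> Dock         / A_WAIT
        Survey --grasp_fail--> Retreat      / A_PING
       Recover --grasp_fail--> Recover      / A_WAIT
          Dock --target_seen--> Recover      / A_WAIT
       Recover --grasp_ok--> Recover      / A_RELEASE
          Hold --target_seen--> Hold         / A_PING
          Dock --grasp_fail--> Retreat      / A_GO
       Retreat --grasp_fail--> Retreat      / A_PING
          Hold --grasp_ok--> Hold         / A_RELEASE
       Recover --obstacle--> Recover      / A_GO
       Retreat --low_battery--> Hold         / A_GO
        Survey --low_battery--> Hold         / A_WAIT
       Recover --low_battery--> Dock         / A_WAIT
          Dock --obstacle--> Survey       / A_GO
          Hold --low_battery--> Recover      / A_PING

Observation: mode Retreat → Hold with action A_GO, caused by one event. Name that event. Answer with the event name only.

low_battery

try grasp_ok: (Retreat, grasp_ok) → (Recover, A_WAIT)
try grasp_fail: (Retreat, grasp_fail) → (Retreat, A_PING)
try obstacle: (Retreat, obstacle) → (Retreat, A_WAIT)
try target_seen: (Retreat, target_seen) → (Dock, A_WAIT)
try low_battery: (Retreat, low_battery) → (Hold, A_GO)  ← matches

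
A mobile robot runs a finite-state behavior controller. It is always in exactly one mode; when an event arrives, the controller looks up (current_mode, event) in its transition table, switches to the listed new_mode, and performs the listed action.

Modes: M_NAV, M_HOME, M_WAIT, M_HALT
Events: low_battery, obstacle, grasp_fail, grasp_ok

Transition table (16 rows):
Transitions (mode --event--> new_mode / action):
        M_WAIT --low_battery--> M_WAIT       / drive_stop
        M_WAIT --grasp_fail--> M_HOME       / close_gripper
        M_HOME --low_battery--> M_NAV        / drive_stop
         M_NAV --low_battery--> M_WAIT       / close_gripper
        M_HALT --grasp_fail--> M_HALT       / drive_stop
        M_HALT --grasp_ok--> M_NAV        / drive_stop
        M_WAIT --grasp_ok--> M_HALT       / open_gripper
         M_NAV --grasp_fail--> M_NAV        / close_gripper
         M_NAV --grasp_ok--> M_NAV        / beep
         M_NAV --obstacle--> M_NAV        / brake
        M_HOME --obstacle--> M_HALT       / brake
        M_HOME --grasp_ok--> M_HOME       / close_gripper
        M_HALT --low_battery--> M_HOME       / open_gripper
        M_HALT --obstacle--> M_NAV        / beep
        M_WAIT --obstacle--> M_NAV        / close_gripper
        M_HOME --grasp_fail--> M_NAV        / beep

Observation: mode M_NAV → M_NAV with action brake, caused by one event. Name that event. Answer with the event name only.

obstacle

try low_battery: (M_NAV, low_battery) → (M_WAIT, close_gripper)
try obstacle: (M_NAV, obstacle) → (M_NAV, brake)  ← matches
try grasp_fail: (M_NAV, grasp_fail) → (M_NAV, close_gripper)
try grasp_ok: (M_NAV, grasp_ok) → (M_NAV, beep)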